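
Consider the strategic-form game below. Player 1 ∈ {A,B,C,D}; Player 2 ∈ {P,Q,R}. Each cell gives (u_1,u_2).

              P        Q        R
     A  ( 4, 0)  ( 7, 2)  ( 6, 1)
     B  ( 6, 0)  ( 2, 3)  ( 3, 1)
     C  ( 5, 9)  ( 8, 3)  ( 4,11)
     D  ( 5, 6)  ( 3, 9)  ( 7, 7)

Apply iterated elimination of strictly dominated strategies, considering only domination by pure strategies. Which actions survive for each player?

Remaining: P1:{A,C,D} P2:{Q,R}

P2 drop P (R beats it: A:1>0 B:1>0 C:11>9 D:7>6)
P1 drop B (A beats it: Q:7>2 R:6>3)
P1→{A,C,D} P2→{Q,R}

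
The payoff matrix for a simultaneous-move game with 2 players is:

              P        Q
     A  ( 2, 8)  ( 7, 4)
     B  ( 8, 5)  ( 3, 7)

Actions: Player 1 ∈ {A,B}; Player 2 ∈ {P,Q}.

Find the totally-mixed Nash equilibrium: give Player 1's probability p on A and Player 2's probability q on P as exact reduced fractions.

(p,q) = (1/3, 2/5)

P1 indiff ⇒ q·2+(1-q)·7 = q·8+(1-q)·3 ⇒ q(-6) = (1-q)(-4) ⇒ q = 2/5
P2 indiff ⇒ p·8+(1-p)·5 = p·4+(1-p)·7 ⇒ p(4) = (1-p)(2) ⇒ p = 1/3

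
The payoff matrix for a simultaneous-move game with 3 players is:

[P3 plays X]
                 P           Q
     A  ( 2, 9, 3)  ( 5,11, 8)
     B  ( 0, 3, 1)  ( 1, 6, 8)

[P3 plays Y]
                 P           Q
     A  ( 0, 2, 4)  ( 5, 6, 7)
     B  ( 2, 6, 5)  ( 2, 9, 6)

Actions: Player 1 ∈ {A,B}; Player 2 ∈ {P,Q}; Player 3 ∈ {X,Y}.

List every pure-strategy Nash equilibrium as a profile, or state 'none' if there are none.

PSNE = {(A,Q,X)}

(A,P,X): not NE [P2→Q gives 11>9; P3→Y gives 4>3]
(A,P,Y): not NE [P1→B gives 2>0; P2→Q gives 6>2]
(A,Q,X): NE
(A,Q,Y): not NE [P3→X gives 8>7]
(B,P,X): not NE [P1→A gives 2>0; P2→Q gives 6>3; P3→Y gives 5>1]
(B,P,Y): not NE [P2→Q gives 9>6]
(B,Q,X): not NE [P1→A gives 5>1]
(B,Q,Y): not NE [P1→A gives 5>2; P3→X gives 8>6]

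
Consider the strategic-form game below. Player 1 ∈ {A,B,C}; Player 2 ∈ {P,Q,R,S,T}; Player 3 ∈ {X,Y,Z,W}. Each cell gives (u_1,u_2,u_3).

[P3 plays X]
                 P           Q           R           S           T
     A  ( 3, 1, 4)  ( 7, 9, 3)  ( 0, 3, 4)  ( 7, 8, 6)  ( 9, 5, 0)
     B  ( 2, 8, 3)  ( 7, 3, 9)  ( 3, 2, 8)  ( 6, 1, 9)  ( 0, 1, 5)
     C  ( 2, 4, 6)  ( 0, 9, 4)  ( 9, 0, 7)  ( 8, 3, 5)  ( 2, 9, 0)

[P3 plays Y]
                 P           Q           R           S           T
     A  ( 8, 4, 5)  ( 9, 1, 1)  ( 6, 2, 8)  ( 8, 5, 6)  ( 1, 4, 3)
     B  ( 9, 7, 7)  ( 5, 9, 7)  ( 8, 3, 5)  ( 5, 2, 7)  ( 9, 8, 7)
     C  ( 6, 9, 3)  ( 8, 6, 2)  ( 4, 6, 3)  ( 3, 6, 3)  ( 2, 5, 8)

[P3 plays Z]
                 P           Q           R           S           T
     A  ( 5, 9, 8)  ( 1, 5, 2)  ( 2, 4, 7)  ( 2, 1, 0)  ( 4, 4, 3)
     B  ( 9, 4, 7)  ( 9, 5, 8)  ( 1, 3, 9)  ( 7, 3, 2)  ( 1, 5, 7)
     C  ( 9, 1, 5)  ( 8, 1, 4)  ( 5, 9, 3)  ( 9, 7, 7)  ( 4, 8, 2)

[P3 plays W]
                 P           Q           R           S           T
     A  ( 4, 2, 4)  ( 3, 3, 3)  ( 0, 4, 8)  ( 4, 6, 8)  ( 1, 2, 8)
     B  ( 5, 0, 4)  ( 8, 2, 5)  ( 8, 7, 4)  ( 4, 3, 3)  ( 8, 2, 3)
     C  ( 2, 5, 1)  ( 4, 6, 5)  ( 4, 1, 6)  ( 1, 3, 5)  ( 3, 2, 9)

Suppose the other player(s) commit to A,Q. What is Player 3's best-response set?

u_3(X vs A,Q) = 3
u_3(Y vs A,Q) = 1
u_3(Z vs A,Q) = 2
u_3(W vs A,Q) = 3
max payoff 3 at {X,W}

argmax u_3 = {X,W}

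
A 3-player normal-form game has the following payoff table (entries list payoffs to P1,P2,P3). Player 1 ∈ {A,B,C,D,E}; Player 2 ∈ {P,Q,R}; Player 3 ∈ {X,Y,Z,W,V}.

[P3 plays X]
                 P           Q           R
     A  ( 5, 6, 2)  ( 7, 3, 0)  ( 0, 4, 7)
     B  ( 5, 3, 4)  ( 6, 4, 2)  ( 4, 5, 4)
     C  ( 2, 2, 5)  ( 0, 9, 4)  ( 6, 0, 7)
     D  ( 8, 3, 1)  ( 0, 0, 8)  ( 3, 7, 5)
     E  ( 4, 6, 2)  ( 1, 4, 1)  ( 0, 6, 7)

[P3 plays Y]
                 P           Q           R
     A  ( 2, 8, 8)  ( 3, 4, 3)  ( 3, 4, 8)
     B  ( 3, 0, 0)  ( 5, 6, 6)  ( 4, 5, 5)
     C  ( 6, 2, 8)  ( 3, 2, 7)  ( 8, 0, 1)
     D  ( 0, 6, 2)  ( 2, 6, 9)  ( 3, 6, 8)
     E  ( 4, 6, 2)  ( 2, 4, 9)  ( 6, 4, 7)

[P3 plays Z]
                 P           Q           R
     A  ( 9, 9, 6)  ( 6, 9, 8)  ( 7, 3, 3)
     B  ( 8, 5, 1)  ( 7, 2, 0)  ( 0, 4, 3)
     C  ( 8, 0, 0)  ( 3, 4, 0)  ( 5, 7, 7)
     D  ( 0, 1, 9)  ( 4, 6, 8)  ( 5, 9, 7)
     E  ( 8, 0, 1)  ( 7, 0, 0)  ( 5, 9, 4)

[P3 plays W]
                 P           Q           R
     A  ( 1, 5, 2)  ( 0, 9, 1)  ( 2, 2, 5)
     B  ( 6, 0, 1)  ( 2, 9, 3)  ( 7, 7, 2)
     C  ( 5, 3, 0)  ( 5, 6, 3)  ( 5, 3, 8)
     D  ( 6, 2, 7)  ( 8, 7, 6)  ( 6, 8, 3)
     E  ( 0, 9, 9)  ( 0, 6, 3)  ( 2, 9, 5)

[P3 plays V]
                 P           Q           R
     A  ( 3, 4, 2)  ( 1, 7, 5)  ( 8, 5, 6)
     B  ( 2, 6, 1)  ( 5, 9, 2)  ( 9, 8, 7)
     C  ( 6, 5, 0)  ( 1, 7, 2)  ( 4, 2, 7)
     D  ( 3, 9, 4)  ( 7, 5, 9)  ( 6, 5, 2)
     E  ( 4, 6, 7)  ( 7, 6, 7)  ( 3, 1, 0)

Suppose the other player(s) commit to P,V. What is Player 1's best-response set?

BR_1 = {C}

u_1(A vs P,V) = 3
u_1(B vs P,V) = 2
u_1(C vs P,V) = 6
u_1(D vs P,V) = 3
u_1(E vs P,V) = 4
max payoff 6 at {C}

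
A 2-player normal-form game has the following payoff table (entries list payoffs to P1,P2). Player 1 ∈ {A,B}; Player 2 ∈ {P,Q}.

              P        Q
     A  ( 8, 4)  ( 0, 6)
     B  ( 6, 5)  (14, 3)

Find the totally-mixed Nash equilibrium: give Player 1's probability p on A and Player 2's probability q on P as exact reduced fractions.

(p,q) = (1/2, 7/8)

P1 indiff ⇒ q·8+(1-q)·0 = q·6+(1-q)·14 ⇒ q(2) = (1-q)(14) ⇒ q = 7/8
P2 indiff ⇒ p·4+(1-p)·5 = p·6+(1-p)·3 ⇒ p(-2) = (1-p)(-2) ⇒ p = 1/2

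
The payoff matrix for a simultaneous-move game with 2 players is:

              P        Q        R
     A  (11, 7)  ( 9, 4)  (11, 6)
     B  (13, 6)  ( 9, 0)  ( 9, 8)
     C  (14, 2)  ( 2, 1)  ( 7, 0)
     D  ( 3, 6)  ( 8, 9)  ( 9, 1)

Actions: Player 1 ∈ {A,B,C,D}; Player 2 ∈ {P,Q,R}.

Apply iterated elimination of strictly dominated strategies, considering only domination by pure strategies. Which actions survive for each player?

IESDS → P1:{A,B,C} P2:{P,R}

P1 drop D (A beats it: P:11>3 Q:9>8 R:11>9)
P2 drop Q (P beats it: A:7>4 B:6>0 C:2>1)
P1→{A,B,C} P2→{P,R}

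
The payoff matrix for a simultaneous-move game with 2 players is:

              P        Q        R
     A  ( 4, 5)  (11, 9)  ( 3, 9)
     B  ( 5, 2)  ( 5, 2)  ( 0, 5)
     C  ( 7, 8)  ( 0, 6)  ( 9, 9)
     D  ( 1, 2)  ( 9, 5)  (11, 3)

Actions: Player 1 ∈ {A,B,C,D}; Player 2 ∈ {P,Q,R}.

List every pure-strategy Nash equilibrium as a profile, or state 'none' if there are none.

Nash profiles: (A,Q)

(A,P): not NE [P1→C gives 7>4; P2→R gives 9>5]
(A,Q): NE
(A,R): not NE [P1→D gives 11>3]
(B,P): not NE [P1→C gives 7>5; P2→R gives 5>2]
(B,Q): not NE [P1→A gives 11>5; P2→R gives 5>2]
(B,R): not NE [P1→D gives 11>0]
(C,P): not NE [P2→R gives 9>8]
(C,Q): not NE [P1→A gives 11>0; P2→R gives 9>6]
(C,R): not NE [P1→D gives 11>9]
(D,P): not NE [P1→C gives 7>1; P2→Q gives 5>2]
(D,Q): not NE [P1→A gives 11>9]
(D,R): not NE [P2→Q gives 5>3]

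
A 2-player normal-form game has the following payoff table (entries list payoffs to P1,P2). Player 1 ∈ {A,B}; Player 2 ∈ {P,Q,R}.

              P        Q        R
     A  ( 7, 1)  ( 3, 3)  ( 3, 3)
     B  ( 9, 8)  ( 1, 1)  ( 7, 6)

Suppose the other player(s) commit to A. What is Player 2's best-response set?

u_2(P vs A) = 1
u_2(Q vs A) = 3
u_2(R vs A) = 3
max payoff 3 at {Q,R}

P2 best: {Q,R}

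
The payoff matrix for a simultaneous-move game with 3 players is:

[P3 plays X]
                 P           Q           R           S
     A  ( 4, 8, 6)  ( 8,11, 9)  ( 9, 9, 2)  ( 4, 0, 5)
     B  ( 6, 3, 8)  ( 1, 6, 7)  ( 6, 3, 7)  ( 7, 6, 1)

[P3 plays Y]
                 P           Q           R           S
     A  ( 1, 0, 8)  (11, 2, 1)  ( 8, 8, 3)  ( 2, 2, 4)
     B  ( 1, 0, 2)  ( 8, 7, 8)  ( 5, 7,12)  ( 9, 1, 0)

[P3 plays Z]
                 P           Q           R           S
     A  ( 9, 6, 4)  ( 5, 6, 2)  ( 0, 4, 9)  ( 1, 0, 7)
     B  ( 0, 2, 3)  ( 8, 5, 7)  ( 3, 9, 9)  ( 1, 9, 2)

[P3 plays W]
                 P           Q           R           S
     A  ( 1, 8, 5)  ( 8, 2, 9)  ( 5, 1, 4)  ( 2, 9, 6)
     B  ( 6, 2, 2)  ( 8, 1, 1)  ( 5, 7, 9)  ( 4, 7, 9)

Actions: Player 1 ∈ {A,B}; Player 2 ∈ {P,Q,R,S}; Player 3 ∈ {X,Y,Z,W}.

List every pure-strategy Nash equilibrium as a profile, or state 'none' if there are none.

PSNE = {(A,Q,X), (B,S,W)}

(A,P,X): not NE [P1→B gives 6>4; P2→Q gives 11>8; P3→Y gives 8>6]
(A,P,Y): not NE [P2→R gives 8>0]
(A,P,Z): not NE [P3→Y gives 8>4]
(A,P,W): not NE [P1→B gives 6>1; P2→S gives 9>8; P3→Y gives 8>5]
(A,Q,X): NE
(A,Q,Y): not NE [P2→R gives 8>2; P3→W gives 9>1]
(A,Q,Z): not NE [P1→B gives 8>5; P3→W gives 9>2]
(A,Q,W): not NE [P2→S gives 9>2]
(A,R,X): not NE [P2→Q gives 11>9; P3→Z gives 9>2]
(A,R,Y): not NE [P3→Z gives 9>3]
(A,R,Z): not NE [P1→B gives 3>0; P2→Q gives 6>4]
(A,R,W): not NE [P2→S gives 9>1; P3→Z gives 9>4]
(A,S,X): not NE [P1→B gives 7>4; P2→Q gives 11>0; P3→Z gives 7>5]
(A,S,Y): not NE [P1→B gives 9>2; P2→R gives 8>2; P3→Z gives 7>4]
(A,S,Z): not NE [P2→Q gives 6>0]
(A,S,W): not NE [P1→B gives 4>2; P3→Z gives 7>6]
(B,P,X): not NE [P2→S gives 6>3]
(B,P,Y): not NE [P2→R gives 7>0; P3→X gives 8>2]
(B,P,Z): not NE [P1→A gives 9>0; P2→S gives 9>2; P3→X gives 8>3]
(B,P,W): not NE [P2→S gives 7>2; P3→X gives 8>2]
(B,Q,X): not NE [P1→A gives 8>1; P3→Y gives 8>7]
(B,Q,Y): not NE [P1→A gives 11>8]
(B,Q,Z): not NE [P2→S gives 9>5; P3→Y gives 8>7]
(B,Q,W): not NE [P2→S gives 7>1; P3→Y gives 8>1]
(B,R,X): not NE [P1→A gives 9>6; P2→S gives 6>3; P3→Y gives 12>7]
(B,R,Y): not NE [P1→A gives 8>5]
(B,R,Z): not NE [P3→Y gives 12>9]
(B,R,W): not NE [P3→Y gives 12>9]
(B,S,X): not NE [P3→W gives 9>1]
(B,S,Y): not NE [P2→R gives 7>1; P3→W gives 9>0]
(B,S,Z): not NE [P3→W gives 9>2]
(B,S,W): NE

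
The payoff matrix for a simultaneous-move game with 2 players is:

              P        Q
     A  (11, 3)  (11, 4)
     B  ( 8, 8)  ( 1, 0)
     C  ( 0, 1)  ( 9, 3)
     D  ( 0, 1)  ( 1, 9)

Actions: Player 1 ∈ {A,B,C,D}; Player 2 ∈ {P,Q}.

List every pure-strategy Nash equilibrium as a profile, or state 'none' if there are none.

NE set: (A,Q)

(A,P): not NE [P2→Q gives 4>3]
(A,Q): NE
(B,P): not NE [P1→A gives 11>8]
(B,Q): not NE [P1→A gives 11>1; P2→P gives 8>0]
(C,P): not NE [P1→A gives 11>0; P2→Q gives 3>1]
(C,Q): not NE [P1→A gives 11>9]
(D,P): not NE [P1→A gives 11>0; P2→Q gives 9>1]
(D,Q): not NE [P1→A gives 11>1]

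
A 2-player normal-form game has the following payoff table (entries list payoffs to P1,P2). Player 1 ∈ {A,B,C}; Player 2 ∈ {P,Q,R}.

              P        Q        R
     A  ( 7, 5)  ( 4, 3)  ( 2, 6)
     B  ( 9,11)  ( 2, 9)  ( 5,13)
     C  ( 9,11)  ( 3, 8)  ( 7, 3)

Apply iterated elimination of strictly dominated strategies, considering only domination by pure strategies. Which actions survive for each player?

P2 drop Q (P beats it: A:5>3 B:11>9 C:11>8)
P1 drop A (B beats it: P:9>7 R:5>2)
P1→{B,C} P2→{P,R}

Remaining: P1:{B,C} P2:{P,R}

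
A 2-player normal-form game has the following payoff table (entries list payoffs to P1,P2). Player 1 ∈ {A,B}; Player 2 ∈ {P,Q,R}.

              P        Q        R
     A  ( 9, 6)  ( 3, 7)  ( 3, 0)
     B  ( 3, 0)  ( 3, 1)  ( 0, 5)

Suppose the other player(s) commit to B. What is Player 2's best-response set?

BR_2 = {R}

u_2(P vs B) = 0
u_2(Q vs B) = 1
u_2(R vs B) = 5
max payoff 5 at {R}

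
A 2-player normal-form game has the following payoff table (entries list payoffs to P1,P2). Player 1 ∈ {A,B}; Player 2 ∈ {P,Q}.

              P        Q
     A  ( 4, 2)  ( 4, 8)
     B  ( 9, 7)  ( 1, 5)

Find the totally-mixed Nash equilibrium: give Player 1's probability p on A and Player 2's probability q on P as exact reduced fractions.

P1 indiff ⇒ q·4+(1-q)·4 = q·9+(1-q)·1 ⇒ q(-5) = (1-q)(-3) ⇒ q = 3/8
P2 indiff ⇒ p·2+(1-p)·7 = p·8+(1-p)·5 ⇒ p(-6) = (1-p)(-2) ⇒ p = 1/4

(p,q) = (1/4, 3/8)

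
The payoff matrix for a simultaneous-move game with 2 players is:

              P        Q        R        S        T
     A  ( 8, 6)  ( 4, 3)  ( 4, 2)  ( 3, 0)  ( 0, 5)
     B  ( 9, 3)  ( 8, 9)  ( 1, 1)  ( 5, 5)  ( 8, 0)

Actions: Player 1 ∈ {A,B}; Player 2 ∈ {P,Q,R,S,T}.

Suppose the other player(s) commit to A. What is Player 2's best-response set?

BR_2 = {P}

u_2(P vs A) = 6
u_2(Q vs A) = 3
u_2(R vs A) = 2
u_2(S vs A) = 0
u_2(T vs A) = 5
max payoff 6 at {P}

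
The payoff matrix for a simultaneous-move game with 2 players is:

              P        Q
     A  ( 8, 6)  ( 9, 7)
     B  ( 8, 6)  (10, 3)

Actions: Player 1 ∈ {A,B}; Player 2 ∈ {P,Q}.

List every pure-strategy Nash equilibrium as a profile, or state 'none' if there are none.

NE set: (B,P)

(A,P): not NE [P2→Q gives 7>6]
(A,Q): not NE [P1→B gives 10>9]
(B,P): NE
(B,Q): not NE [P2→P gives 6>3]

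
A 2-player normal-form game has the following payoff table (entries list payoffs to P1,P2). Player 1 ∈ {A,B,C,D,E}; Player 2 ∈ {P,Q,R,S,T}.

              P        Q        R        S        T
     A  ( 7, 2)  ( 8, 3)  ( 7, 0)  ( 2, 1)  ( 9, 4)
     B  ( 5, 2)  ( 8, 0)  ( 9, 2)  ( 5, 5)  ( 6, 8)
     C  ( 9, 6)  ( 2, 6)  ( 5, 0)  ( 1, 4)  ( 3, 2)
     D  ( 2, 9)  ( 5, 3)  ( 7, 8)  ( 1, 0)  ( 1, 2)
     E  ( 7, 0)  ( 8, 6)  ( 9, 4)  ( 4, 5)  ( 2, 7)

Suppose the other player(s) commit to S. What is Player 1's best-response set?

argmax u_1 = {B}

u_1(A vs S) = 2
u_1(B vs S) = 5
u_1(C vs S) = 1
u_1(D vs S) = 1
u_1(E vs S) = 4
max payoff 5 at {B}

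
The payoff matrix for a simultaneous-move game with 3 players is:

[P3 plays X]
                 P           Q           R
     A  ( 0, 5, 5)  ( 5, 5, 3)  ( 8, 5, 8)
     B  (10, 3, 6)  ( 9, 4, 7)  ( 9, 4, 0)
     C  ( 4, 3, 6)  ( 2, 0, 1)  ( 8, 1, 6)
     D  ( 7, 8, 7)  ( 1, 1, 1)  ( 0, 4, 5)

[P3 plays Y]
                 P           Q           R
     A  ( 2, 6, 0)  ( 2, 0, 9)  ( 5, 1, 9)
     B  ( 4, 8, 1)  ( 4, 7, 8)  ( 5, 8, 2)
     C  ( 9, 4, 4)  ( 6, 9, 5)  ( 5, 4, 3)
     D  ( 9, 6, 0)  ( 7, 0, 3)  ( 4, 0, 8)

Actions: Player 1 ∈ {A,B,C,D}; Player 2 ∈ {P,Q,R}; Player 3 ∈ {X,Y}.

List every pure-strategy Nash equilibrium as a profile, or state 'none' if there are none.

PSNE = {(B,R,Y)}

(A,P,X): not NE [P1→B gives 10>0]
(A,P,Y): not NE [P1→D gives 9>2; P3→X gives 5>0]
(A,Q,X): not NE [P1→B gives 9>5; P3→Y gives 9>3]
(A,Q,Y): not NE [P1→D gives 7>2; P2→P gives 6>0]
(A,R,X): not NE [P1→B gives 9>8; P3→Y gives 9>8]
(A,R,Y): not NE [P2→P gives 6>1]
(B,P,X): not NE [P2→R gives 4>3]
(B,P,Y): not NE [P1→D gives 9>4; P3→X gives 6>1]
(B,Q,X): not NE [P3→Y gives 8>7]
(B,Q,Y): not NE [P1→D gives 7>4; P2→R gives 8>7]
(B,R,X): not NE [P3→Y gives 2>0]
(B,R,Y): NE
(C,P,X): not NE [P1→B gives 10>4]
(C,P,Y): not NE [P2→Q gives 9>4; P3→X gives 6>4]
(C,Q,X): not NE [P1→B gives 9>2; P2→P gives 3>0; P3→Y gives 5>1]
(C,Q,Y): not NE [P1→D gives 7>6]
(C,R,X): not NE [P1→B gives 9>8; P2→P gives 3>1]
(C,R,Y): not NE [P2→Q gives 9>4; P3→X gives 6>3]
(D,P,X): not NE [P1→B gives 10>7]
(D,P,Y): not NE [P3→X gives 7>0]
(D,Q,X): not NE [P1→B gives 9>1; P2→P gives 8>1; P3→Y gives 3>1]
(D,Q,Y): not NE [P2→P gives 6>0]
(D,R,X): not NE [P1→B gives 9>0; P2→P gives 8>4; P3→Y gives 8>5]
(D,R,Y): not NE [P1→C gives 5>4; P2→P gives 6>0]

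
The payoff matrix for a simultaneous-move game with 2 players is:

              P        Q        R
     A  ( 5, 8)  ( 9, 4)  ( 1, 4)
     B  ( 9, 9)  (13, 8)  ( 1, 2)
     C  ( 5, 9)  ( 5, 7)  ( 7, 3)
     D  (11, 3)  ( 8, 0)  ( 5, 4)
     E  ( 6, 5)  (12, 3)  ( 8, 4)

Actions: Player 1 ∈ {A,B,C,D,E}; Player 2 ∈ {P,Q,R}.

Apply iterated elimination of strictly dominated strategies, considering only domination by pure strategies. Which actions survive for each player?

Remaining: P1:{D,E} P2:{P,R}

P1 drop A (E beats it: P:6>5 Q:12>9 R:8>1)
P1 drop C (E beats it: P:6>5 Q:12>5 R:8>7)
P2 drop Q (P beats it: B:9>8 D:3>0 E:5>3)
P1 drop B (D beats it: P:11>9 R:5>1)
P1→{D,E} P2→{P,R}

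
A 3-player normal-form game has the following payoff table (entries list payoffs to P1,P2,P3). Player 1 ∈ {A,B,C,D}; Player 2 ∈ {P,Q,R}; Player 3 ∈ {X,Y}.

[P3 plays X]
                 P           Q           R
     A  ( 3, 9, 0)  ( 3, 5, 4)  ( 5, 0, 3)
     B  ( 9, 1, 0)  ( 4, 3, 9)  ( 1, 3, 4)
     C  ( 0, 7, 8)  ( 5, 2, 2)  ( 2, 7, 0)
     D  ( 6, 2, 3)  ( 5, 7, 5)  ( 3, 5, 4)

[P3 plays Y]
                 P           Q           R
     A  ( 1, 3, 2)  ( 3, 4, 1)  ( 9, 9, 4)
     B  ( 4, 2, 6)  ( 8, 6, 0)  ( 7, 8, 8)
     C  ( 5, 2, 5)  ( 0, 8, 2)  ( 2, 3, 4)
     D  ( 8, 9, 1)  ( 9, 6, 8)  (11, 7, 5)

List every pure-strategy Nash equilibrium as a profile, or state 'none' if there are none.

Equilibria: none

(A,P,X): not NE [P1→B gives 9>3; P3→Y gives 2>0]
(A,P,Y): not NE [P1→D gives 8>1; P2→R gives 9>3]
(A,Q,X): not NE [P1→D gives 5>3; P2→P gives 9>5]
(A,Q,Y): not NE [P1→D gives 9>3; P2→R gives 9>4; P3→X gives 4>1]
(A,R,X): not NE [P2→P gives 9>0; P3→Y gives 4>3]
(A,R,Y): not NE [P1→D gives 11>9]
(B,P,X): not NE [P2→R gives 3>1; P3→Y gives 6>0]
(B,P,Y): not NE [P1→D gives 8>4; P2→R gives 8>2]
(B,Q,X): not NE [P1→D gives 5>4]
(B,Q,Y): not NE [P1→D gives 9>8; P2→R gives 8>6; P3→X gives 9>0]
(B,R,X): not NE [P1→A gives 5>1; P3→Y gives 8>4]
(B,R,Y): not NE [P1→D gives 11>7]
(C,P,X): not NE [P1→B gives 9>0]
(C,P,Y): not NE [P1→D gives 8>5; P2→Q gives 8>2; P3→X gives 8>5]
(C,Q,X): not NE [P2→R gives 7>2]
(C,Q,Y): not NE [P1→D gives 9>0]
(C,R,X): not NE [P1→A gives 5>2; P3→Y gives 4>0]
(C,R,Y): not NE [P1→D gives 11>2; P2→Q gives 8>3]
(D,P,X): not NE [P1→B gives 9>6; P2→Q gives 7>2]
(D,P,Y): not NE [P3→X gives 3>1]
(D,Q,X): not NE [P3→Y gives 8>5]
(D,Q,Y): not NE [P2→P gives 9>6]
(D,R,X): not NE [P1→A gives 5>3; P2→Q gives 7>5; P3→Y gives 5>4]
(D,R,Y): not NE [P2→P gives 9>7]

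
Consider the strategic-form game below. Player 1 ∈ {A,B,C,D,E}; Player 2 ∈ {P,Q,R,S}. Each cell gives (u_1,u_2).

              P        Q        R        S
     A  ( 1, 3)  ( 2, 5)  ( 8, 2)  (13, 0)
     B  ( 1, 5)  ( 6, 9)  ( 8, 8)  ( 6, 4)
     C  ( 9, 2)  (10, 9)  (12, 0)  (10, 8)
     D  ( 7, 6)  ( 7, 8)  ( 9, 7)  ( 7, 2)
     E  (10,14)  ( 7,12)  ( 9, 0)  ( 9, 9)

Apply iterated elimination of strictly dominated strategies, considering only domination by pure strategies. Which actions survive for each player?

Survivors P1:{C,E} P2:{P,Q}

P1 drop B (C beats it: P:9>1 Q:10>6 R:12>8 S:10>6)
P1 drop D (C beats it: P:9>7 Q:10>7 R:12>9 S:10>7)
P2 drop R (P beats it: A:3>2 C:2>0 E:14>0)
P2 drop S (Q beats it: A:5>0 C:9>8 E:12>9)
P1 drop A (C beats it: P:9>1 Q:10>2)
P1→{C,E} P2→{P,Q}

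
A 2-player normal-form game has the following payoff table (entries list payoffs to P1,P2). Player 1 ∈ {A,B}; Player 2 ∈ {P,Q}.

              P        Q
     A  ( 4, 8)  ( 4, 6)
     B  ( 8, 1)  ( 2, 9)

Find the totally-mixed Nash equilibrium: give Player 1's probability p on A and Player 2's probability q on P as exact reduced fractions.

(p,q) = (4/5, 1/3)

P1 indiff ⇒ q·4+(1-q)·4 = q·8+(1-q)·2 ⇒ q(-4) = (1-q)(-2) ⇒ q = 1/3
P2 indiff ⇒ p·8+(1-p)·1 = p·6+(1-p)·9 ⇒ p(2) = (1-p)(8) ⇒ p = 4/5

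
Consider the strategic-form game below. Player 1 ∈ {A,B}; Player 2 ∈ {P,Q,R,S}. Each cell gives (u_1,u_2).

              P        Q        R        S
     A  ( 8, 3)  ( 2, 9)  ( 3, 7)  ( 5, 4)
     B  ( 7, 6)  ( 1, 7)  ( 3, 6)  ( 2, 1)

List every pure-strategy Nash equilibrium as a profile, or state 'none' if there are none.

NE set: (A,Q)

(A,P): not NE [P2→Q gives 9>3]
(A,Q): NE
(A,R): not NE [P2→Q gives 9>7]
(A,S): not NE [P2→Q gives 9>4]
(B,P): not NE [P1→A gives 8>7; P2→Q gives 7>6]
(B,Q): not NE [P1→A gives 2>1]
(B,R): not NE [P2→Q gives 7>6]
(B,S): not NE [P1→A gives 5>2; P2→Q gives 7>1]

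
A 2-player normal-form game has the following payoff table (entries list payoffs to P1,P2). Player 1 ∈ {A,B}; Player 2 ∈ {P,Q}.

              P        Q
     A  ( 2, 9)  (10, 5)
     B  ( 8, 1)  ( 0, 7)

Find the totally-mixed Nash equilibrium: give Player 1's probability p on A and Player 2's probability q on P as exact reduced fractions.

P1 indiff ⇒ q·2+(1-q)·10 = q·8+(1-q)·0 ⇒ q(-6) = (1-q)(-10) ⇒ q = 5/8
P2 indiff ⇒ p·9+(1-p)·1 = p·5+(1-p)·7 ⇒ p(4) = (1-p)(6) ⇒ p = 3/5

P1 mixes 3/5 on A; P2 mixes 5/8 on P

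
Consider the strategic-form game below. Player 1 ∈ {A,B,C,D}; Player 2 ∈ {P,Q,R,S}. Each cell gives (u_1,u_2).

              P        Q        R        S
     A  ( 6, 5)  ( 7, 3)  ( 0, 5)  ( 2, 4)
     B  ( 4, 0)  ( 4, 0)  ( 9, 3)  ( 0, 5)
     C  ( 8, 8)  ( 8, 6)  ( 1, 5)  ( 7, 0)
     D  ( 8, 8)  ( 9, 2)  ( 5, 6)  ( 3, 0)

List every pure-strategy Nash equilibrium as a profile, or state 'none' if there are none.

(A,P): not NE [P1→D gives 8>6]
(A,Q): not NE [P1→D gives 9>7; P2→R gives 5>3]
(A,R): not NE [P1→B gives 9>0]
(A,S): not NE [P1→C gives 7>2; P2→R gives 5>4]
(B,P): not NE [P1→D gives 8>4; P2→S gives 5>0]
(B,Q): not NE [P1→D gives 9>4; P2→S gives 5>0]
(B,R): not NE [P2→S gives 5>3]
(B,S): not NE [P1→C gives 7>0]
(C,P): NE
(C,Q): not NE [P1→D gives 9>8; P2→P gives 8>6]
(C,R): not NE [P1→B gives 9>1; P2→P gives 8>5]
(C,S): not NE [P2→P gives 8>0]
(D,P): NE
(D,Q): not NE [P2→P gives 8>2]
(D,R): not NE [P1→B gives 9>5; P2→P gives 8>6]
(D,S): not NE [P1→C gives 7>3; P2→P gives 8>0]

Nash profiles: (C,P), (D,P)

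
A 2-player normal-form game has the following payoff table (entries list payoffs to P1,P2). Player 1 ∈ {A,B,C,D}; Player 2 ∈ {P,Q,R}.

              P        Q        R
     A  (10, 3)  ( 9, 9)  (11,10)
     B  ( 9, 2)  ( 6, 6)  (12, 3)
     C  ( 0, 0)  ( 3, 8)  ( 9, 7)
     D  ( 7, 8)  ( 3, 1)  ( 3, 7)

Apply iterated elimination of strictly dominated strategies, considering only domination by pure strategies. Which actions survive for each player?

P1 drop C (A beats it: P:10>0 Q:9>3 R:11>9)
P1 drop D (A beats it: P:10>7 Q:9>3 R:11>3)
P2 drop P (Q beats it: A:9>3 B:6>2)
P1→{A,B} P2→{Q,R}

IESDS → P1:{A,B} P2:{Q,R}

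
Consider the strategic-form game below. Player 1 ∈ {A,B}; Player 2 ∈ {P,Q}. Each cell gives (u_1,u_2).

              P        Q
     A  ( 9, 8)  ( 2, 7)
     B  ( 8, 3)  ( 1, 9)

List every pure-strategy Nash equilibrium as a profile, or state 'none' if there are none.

(A,P): NE
(A,Q): not NE [P2→P gives 8>7]
(B,P): not NE [P1→A gives 9>8; P2→Q gives 9>3]
(B,Q): not NE [P1→A gives 2>1]

Nash profiles: (A,P)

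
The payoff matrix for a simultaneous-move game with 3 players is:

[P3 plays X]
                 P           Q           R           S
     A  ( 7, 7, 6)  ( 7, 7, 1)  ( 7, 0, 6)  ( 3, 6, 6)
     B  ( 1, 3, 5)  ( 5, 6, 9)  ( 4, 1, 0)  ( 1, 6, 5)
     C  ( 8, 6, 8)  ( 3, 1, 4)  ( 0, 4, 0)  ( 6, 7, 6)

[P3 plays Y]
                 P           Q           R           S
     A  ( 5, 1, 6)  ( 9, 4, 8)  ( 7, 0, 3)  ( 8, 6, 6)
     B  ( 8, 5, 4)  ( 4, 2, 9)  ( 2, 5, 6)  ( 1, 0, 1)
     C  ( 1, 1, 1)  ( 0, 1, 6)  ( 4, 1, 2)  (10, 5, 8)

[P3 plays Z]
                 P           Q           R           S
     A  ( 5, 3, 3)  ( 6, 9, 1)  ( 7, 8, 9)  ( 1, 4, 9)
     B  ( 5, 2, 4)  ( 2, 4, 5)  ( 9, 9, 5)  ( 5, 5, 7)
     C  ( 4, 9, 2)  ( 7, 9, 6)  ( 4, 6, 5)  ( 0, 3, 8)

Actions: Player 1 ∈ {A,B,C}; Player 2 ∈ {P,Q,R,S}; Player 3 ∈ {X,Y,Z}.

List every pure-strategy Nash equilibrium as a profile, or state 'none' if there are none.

(A,P,X): not NE [P1→C gives 8>7]
(A,P,Y): not NE [P1→B gives 8>5; P2→S gives 6>1]
(A,P,Z): not NE [P2→Q gives 9>3; P3→Y gives 6>3]
(A,Q,X): not NE [P3→Y gives 8>1]
(A,Q,Y): not NE [P2→S gives 6>4]
(A,Q,Z): not NE [P1→C gives 7>6; P3→Y gives 8>1]
(A,R,X): not NE [P2→Q gives 7>0; P3→Z gives 9>6]
(A,R,Y): not NE [P2→S gives 6>0; P3→Z gives 9>3]
(A,R,Z): not NE [P1→B gives 9>7; P2→Q gives 9>8]
(A,S,X): not NE [P1→C gives 6>3; P2→Q gives 7>6; P3→Z gives 9>6]
(A,S,Y): not NE [P1→C gives 10>8; P3→Z gives 9>6]
(A,S,Z): not NE [P1→B gives 5>1; P2→Q gives 9>4]
(B,P,X): not NE [P1→C gives 8>1; P2→S gives 6>3]
(B,P,Y): not NE [P3→X gives 5>4]
(B,P,Z): not NE [P2→R gives 9>2; P3→X gives 5>4]
(B,Q,X): not NE [P1→A gives 7>5]
(B,Q,Y): not NE [P1→A gives 9>4; P2→R gives 5>2]
(B,Q,Z): not NE [P1→C gives 7>2; P2→R gives 9>4; P3→Y gives 9>5]
(B,R,X): not NE [P1→A gives 7>4; P2→S gives 6>1; P3→Y gives 6>0]
(B,R,Y): not NE [P1→A gives 7>2]
(B,R,Z): not NE [P3→Y gives 6>5]
(B,S,X): not NE [P1→C gives 6>1; P3→Z gives 7>5]
(B,S,Y): not NE [P1→C gives 10>1; P2→R gives 5>0; P3→Z gives 7>1]
(B,S,Z): not NE [P2→R gives 9>5]
(C,P,X): not NE [P2→S gives 7>6]
(C,P,Y): not NE [P1→B gives 8>1; P2→S gives 5>1; P3→X gives 8>1]
(C,P,Z): not NE [P1→B gives 5>4; P3→X gives 8>2]
(C,Q,X): not NE [P1→A gives 7>3; P2→S gives 7>1; P3→Z gives 6>4]
(C,Q,Y): not NE [P1→A gives 9>0; P2→S gives 5>1]
(C,Q,Z): NE
(C,R,X): not NE [P1→A gives 7>0; P2→S gives 7>4; P3→Z gives 5>0]
(C,R,Y): not NE [P1→A gives 7>4; P2→S gives 5>1; P3→Z gives 5>2]
(C,R,Z): not NE [P1→B gives 9>4; P2→Q gives 9>6]
(C,S,X): not NE [P3→Z gives 8>6]
(C,S,Y): NE
(C,S,Z): not NE [P1→B gives 5>0; P2→Q gives 9>3]

Nash profiles: (C,Q,Z), (C,S,Y)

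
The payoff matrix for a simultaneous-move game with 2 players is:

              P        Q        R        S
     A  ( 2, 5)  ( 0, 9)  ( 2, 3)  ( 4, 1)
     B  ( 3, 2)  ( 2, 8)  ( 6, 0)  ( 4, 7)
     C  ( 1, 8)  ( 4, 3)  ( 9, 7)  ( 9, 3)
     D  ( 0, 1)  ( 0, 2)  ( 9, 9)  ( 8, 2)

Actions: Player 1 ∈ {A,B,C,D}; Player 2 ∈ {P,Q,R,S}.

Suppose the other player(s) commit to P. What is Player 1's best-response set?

u_1(A vs P) = 2
u_1(B vs P) = 3
u_1(C vs P) = 1
u_1(D vs P) = 0
max payoff 3 at {B}

argmax u_1 = {B}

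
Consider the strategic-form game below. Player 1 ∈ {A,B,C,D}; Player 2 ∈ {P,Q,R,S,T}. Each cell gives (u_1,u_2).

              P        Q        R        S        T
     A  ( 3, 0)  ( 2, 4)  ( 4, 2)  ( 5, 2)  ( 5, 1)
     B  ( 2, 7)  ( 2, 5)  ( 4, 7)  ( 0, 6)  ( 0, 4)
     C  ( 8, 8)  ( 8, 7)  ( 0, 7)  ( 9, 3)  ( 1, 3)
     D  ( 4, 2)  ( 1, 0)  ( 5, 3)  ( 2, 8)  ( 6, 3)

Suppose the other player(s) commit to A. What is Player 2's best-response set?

u_2(P vs A) = 0
u_2(Q vs A) = 4
u_2(R vs A) = 2
u_2(S vs A) = 2
u_2(T vs A) = 1
max payoff 4 at {Q}

P2 best: {Q}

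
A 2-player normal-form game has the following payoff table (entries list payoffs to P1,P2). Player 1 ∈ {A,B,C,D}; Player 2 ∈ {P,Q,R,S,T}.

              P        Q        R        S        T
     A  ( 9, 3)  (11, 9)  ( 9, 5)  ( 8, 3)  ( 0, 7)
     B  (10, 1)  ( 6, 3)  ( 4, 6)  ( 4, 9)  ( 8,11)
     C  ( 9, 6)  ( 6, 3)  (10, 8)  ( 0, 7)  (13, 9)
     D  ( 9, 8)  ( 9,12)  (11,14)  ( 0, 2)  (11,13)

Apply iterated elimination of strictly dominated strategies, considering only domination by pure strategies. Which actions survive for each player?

Survivors P1:{A,C,D} P2:{Q,R,T}

P2 drop P (R beats it: A:5>3 B:6>1 C:8>6 D:14>8)
P2 drop S (T beats it: A:7>3 B:11>9 C:9>7 D:13>2)
P1 drop B (D beats it: Q:9>6 R:11>4 T:11>8)
P1→{A,C,D} P2→{Q,R,T}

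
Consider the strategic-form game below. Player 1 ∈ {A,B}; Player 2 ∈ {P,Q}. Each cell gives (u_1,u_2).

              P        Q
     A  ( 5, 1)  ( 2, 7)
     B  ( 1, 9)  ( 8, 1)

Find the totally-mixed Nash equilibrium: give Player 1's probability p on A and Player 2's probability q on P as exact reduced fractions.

p=4/7, q=3/5

P1 indiff ⇒ q·5+(1-q)·2 = q·1+(1-q)·8 ⇒ q(4) = (1-q)(6) ⇒ q = 3/5
P2 indiff ⇒ p·1+(1-p)·9 = p·7+(1-p)·1 ⇒ p(-6) = (1-p)(-8) ⇒ p = 4/7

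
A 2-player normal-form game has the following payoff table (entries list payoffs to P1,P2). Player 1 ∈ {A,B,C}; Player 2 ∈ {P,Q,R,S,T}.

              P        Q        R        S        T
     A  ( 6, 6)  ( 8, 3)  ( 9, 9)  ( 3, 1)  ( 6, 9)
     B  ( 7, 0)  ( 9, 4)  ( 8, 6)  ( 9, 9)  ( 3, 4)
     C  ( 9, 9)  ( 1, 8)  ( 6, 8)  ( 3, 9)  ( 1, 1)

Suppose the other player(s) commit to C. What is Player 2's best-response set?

u_2(P vs C) = 9
u_2(Q vs C) = 8
u_2(R vs C) = 8
u_2(S vs C) = 9
u_2(T vs C) = 1
max payoff 9 at {P,S}

BR_2 = {P,S}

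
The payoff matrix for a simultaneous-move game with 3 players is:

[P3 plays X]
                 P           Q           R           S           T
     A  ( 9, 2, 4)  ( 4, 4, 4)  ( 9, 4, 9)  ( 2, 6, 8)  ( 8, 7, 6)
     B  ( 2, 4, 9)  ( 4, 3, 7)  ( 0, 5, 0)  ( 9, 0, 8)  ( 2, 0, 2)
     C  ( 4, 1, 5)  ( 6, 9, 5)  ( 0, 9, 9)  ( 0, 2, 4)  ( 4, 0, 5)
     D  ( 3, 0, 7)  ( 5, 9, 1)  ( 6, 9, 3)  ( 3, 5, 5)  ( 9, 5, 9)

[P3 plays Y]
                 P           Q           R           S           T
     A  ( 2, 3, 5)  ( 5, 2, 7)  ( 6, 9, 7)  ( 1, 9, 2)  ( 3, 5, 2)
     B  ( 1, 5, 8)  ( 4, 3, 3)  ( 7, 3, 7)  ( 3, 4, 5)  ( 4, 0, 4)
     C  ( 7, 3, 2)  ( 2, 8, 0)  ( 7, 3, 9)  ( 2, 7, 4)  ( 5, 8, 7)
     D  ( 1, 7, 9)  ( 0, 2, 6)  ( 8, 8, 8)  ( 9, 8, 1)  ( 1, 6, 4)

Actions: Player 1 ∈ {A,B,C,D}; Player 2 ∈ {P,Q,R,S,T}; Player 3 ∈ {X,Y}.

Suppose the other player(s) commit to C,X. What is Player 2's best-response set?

u_2(P vs C,X) = 1
u_2(Q vs C,X) = 9
u_2(R vs C,X) = 9
u_2(S vs C,X) = 2
u_2(T vs C,X) = 0
max payoff 9 at {Q,R}

P2 best: {Q,R}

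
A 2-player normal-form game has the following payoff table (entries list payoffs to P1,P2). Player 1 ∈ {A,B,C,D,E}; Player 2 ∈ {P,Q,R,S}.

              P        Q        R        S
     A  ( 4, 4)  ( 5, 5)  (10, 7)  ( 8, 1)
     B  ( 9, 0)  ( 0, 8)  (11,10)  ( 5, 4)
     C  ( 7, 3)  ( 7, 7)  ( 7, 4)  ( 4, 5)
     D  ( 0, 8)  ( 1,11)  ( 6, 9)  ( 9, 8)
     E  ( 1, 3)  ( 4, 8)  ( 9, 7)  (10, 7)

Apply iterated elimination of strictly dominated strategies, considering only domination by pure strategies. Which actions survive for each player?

Survivors P1:{A,B,C} P2:{Q,R}

P1 drop D (E beats it: P:1>0 Q:4>1 R:9>6 S:10>9)
P2 drop P (Q beats it: A:5>4 B:8>0 C:7>3 E:8>3)
P2 drop S (Q beats it: A:5>1 B:8>4 C:7>5 E:8>7)
P1 drop E (A beats it: Q:5>4 R:10>9)
P1→{A,B,C} P2→{Q,R}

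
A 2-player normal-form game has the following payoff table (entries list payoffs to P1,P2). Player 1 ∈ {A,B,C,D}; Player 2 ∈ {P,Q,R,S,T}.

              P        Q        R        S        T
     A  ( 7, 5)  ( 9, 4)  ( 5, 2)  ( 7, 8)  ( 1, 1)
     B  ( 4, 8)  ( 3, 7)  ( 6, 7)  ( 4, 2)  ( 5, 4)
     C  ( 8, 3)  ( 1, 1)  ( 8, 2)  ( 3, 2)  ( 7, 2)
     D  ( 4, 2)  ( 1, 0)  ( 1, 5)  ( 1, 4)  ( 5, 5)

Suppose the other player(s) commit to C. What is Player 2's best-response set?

u_2(P vs C) = 3
u_2(Q vs C) = 1
u_2(R vs C) = 2
u_2(S vs C) = 2
u_2(T vs C) = 2
max payoff 3 at {P}

P2 best: {P}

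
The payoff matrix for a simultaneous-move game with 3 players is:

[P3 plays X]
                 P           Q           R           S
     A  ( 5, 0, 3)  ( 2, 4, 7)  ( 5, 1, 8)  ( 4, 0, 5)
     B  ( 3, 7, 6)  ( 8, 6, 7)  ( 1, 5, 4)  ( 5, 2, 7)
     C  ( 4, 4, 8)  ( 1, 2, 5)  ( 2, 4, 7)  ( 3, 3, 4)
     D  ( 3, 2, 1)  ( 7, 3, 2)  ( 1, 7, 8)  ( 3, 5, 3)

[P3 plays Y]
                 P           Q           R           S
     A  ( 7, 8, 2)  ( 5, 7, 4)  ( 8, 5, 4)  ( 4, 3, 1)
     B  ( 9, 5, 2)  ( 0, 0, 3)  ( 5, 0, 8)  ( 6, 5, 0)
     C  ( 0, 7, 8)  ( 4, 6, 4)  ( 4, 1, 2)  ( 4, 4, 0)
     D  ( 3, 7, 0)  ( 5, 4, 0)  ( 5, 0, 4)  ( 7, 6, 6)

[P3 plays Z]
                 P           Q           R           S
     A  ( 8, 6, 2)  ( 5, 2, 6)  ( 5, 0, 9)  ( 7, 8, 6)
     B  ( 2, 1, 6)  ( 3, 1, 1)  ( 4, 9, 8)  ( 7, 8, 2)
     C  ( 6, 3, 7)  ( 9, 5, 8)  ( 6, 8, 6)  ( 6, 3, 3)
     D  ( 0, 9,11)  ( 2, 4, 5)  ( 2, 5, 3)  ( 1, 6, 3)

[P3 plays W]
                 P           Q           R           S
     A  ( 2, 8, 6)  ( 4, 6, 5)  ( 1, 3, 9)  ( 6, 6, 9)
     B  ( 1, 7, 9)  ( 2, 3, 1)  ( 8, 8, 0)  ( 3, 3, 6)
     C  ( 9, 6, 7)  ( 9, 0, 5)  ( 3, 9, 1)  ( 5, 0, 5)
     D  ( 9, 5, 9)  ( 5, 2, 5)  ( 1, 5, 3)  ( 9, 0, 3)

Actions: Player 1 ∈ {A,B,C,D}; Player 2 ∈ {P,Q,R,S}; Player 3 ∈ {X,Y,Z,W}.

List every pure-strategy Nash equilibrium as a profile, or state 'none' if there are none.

(A,P,X): not NE [P2→Q gives 4>0; P3→W gives 6>3]
(A,P,Y): not NE [P1→B gives 9>7; P3→W gives 6>2]
(A,P,Z): not NE [P2→S gives 8>6; P3→W gives 6>2]
(A,P,W): not NE [P1→D gives 9>2]
(A,Q,X): not NE [P1→B gives 8>2]
(A,Q,Y): not NE [P2→P gives 8>7; P3→X gives 7>4]
(A,Q,Z): not NE [P1→C gives 9>5; P2→S gives 8>2; P3→X gives 7>6]
(A,Q,W): not NE [P1→C gives 9>4; P2→P gives 8>6; P3→X gives 7>5]
(A,R,X): not NE [P2→Q gives 4>1; P3→W gives 9>8]
(A,R,Y): not NE [P2→P gives 8>5; P3→W gives 9>4]
(A,R,Z): not NE [P1→C gives 6>5; P2→S gives 8>0]
(A,R,W): not NE [P1→B gives 8>1; P2→P gives 8>3]
(A,S,X): not NE [P1→B gives 5>4; P2→Q gives 4>0; P3→W gives 9>5]
(A,S,Y): not NE [P1→D gives 7>4; P2→P gives 8>3; P3→W gives 9>1]
(A,S,Z): not NE [P3→W gives 9>6]
(A,S,W): not NE [P1→D gives 9>6; P2→P gives 8>6]
(B,P,X): not NE [P1→A gives 5>3; P3→W gives 9>6]
(B,P,Y): not NE [P3→W gives 9>2]
(B,P,Z): not NE [P1→A gives 8>2; P2→R gives 9>1; P3→W gives 9>6]
(B,P,W): not NE [P1→D gives 9>1; P2→R gives 8>7]
(B,Q,X): not NE [P2→P gives 7>6]
(B,Q,Y): not NE [P1→D gives 5>0; P2→S gives 5>0; P3→X gives 7>3]
(B,Q,Z): not NE [P1→C gives 9>3; P2→R gives 9>1; P3→X gives 7>1]
(B,Q,W): not NE [P1→C gives 9>2; P2→R gives 8>3; P3→X gives 7>1]
(B,R,X): not NE [P1→A gives 5>1; P2→P gives 7>5; P3→Z gives 8>4]
(B,R,Y): not NE [P1→A gives 8>5; P2→S gives 5>0]
(B,R,Z): not NE [P1→C gives 6>4]
(B,R,W): not NE [P3→Z gives 8>0]
(B,S,X): not NE [P2→P gives 7>2]
(B,S,Y): not NE [P1→D gives 7>6; P3→X gives 7>0]
(B,S,Z): not NE [P2→R gives 9>8; P3→X gives 7>2]
(B,S,W): not NE [P1→D gives 9>3; P2→R gives 8>3; P3→X gives 7>6]
(C,P,X): not NE [P1→A gives 5>4]
(C,P,Y): not NE [P1→B gives 9>0]
(C,P,Z): not NE [P1→A gives 8>6; P2→R gives 8>3; P3→Y gives 8>7]
(C,P,W): not NE [P2→R gives 9>6; P3→Y gives 8>7]
(C,Q,X): not NE [P1→B gives 8>1; P2→R gives 4>2; P3→Z gives 8>5]
(C,Q,Y): not NE [P1→D gives 5>4; P2→P gives 7>6; P3→Z gives 8>4]
(C,Q,Z): not NE [P2→R gives 8>5]
(C,Q,W): not NE [P2→R gives 9>0; P3→Z gives 8>5]
(C,R,X): not NE [P1→A gives 5>2]
(C,R,Y): not NE [P1→A gives 8>4; P2→P gives 7>1; P3→X gives 7>2]
(C,R,Z): not NE [P3→X gives 7>6]
(C,R,W): not NE [P1→B gives 8>3; P3→X gives 7>1]
(C,S,X): not NE [P1→B gives 5>3; P2→R gives 4>3; P3→W gives 5>4]
(C,S,Y): not NE [P1→D gives 7>4; P2→P gives 7>4; P3→W gives 5>0]
(C,S,Z): not NE [P1→B gives 7>6; P2→R gives 8>3; P3→W gives 5>3]
(C,S,W): not NE [P1→D gives 9>5; P2→R gives 9>0]
(D,P,X): not NE [P1→A gives 5>3; P2→R gives 7>2; P3→Z gives 11>1]
(D,P,Y): not NE [P1→B gives 9>3; P3→Z gives 11>0]
(D,P,Z): not NE [P1→A gives 8>0]
(D,P,W): not NE [P3→Z gives 11>9]
(D,Q,X): not NE [P1→B gives 8>7; P2→R gives 7>3; P3→W gives 5>2]
(D,Q,Y): not NE [P2→P gives 7>4; P3→W gives 5>0]
(D,Q,Z): not NE [P1→C gives 9>2; P2→P gives 9>4]
(D,Q,W): not NE [P1→C gives 9>5; P2→R gives 5>2]
(D,R,X): not NE [P1→A gives 5>1]
(D,R,Y): not NE [P1→A gives 8>5; P2→P gives 7>0; P3→X gives 8>4]
(D,R,Z): not NE [P1→C gives 6>2; P2→P gives 9>5; P3→X gives 8>3]
(D,R,W): not NE [P1→B gives 8>1; P3→X gives 8>3]
(D,S,X): not NE [P1→B gives 5>3; P2→R gives 7>5; P3→Y gives 6>3]
(D,S,Y): not NE [P2→P gives 7>6]
(D,S,Z): not NE [P1→B gives 7>1; P2→P gives 9>6; P3→Y gives 6>3]
(D,S,W): not NE [P2→R gives 5>0; P3→Y gives 6>3]

No pure NE.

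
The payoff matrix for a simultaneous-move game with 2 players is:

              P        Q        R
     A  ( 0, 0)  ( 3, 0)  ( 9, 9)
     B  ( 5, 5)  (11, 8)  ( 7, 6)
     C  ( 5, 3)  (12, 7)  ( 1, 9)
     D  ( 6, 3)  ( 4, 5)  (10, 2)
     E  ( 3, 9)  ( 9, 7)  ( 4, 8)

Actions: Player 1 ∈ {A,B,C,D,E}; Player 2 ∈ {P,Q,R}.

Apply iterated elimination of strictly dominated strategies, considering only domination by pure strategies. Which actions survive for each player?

Remaining: P1:{B,C,D} P2:{Q,R}

P1 drop A (D beats it: P:6>0 Q:4>3 R:10>9)
P1 drop E (B beats it: P:5>3 Q:11>9 R:7>4)
P2 drop P (Q beats it: B:8>5 C:7>3 D:5>3)
P1→{B,C,D} P2→{Q,R}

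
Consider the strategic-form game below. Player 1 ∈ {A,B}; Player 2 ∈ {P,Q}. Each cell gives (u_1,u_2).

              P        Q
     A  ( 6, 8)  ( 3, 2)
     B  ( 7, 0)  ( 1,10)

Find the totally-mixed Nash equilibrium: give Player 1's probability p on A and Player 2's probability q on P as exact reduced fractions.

p=5/8, q=2/3

P1 indiff ⇒ q·6+(1-q)·3 = q·7+(1-q)·1 ⇒ q(-1) = (1-q)(-2) ⇒ q = 2/3
P2 indiff ⇒ p·8+(1-p)·0 = p·2+(1-p)·10 ⇒ p(6) = (1-p)(10) ⇒ p = 5/8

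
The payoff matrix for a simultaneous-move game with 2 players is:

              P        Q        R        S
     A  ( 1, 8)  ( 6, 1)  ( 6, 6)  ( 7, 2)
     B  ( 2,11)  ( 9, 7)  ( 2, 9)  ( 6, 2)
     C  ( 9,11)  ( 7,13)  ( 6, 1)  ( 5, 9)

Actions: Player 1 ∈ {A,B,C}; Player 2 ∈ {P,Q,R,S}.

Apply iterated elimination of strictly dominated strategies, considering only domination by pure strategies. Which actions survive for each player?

P2 drop R (P beats it: A:8>6 B:11>9 C:11>1)
P2 drop S (P beats it: A:8>2 B:11>2 C:11>9)
P1 drop A (B beats it: P:2>1 Q:9>6)
P1→{B,C} P2→{P,Q}

Survivors P1:{B,C} P2:{P,Q}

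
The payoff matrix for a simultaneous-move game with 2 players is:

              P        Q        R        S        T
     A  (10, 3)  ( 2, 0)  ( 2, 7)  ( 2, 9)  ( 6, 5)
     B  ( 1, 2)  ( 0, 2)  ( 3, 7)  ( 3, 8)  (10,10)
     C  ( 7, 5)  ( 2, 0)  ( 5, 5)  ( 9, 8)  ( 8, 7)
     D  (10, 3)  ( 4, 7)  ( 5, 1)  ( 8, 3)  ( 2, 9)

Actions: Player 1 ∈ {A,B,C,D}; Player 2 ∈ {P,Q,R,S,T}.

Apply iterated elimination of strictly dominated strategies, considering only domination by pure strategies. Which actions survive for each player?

IESDS → P1:{B,C} P2:{S,T}

P2 drop P (T beats it: A:5>3 B:10>2 C:7>5 D:9>3)
P2 drop Q (T beats it: A:5>0 B:10>2 C:7>0 D:9>7)
P1 drop A (B beats it: R:3>2 S:3>2 T:10>6)
P2 drop R (S beats it: B:8>7 C:8>5 D:3>1)
P1 drop D (C beats it: S:9>8 T:8>2)
P1→{B,C} P2→{S,T}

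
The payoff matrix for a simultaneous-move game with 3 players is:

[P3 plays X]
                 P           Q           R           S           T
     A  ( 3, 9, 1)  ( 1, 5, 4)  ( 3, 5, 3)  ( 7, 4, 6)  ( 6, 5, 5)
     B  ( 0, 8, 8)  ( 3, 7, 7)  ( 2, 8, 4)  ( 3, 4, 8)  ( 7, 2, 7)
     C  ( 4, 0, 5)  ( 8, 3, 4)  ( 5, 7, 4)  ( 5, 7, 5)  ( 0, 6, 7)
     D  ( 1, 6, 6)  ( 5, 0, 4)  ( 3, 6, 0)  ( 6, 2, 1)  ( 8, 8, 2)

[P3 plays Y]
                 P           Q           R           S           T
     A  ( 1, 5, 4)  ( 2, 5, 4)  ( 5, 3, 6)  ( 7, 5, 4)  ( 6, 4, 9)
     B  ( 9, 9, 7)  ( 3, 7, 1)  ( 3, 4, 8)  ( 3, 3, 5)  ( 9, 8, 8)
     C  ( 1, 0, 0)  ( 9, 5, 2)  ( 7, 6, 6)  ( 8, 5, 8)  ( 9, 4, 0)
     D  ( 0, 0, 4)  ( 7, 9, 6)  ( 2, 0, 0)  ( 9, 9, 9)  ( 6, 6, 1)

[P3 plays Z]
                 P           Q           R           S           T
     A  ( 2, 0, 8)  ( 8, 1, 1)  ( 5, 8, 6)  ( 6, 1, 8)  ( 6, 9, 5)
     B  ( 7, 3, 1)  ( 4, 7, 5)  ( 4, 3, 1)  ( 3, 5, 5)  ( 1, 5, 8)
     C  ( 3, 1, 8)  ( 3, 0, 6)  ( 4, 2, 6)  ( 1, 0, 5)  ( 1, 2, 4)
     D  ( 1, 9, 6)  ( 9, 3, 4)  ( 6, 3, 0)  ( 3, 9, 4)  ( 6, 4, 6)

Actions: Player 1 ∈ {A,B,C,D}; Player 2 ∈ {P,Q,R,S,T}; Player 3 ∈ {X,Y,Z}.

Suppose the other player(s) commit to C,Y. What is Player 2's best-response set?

u_2(P vs C,Y) = 0
u_2(Q vs C,Y) = 5
u_2(R vs C,Y) = 6
u_2(S vs C,Y) = 5
u_2(T vs C,Y) = 4
max payoff 6 at {R}

argmax u_2 = {R}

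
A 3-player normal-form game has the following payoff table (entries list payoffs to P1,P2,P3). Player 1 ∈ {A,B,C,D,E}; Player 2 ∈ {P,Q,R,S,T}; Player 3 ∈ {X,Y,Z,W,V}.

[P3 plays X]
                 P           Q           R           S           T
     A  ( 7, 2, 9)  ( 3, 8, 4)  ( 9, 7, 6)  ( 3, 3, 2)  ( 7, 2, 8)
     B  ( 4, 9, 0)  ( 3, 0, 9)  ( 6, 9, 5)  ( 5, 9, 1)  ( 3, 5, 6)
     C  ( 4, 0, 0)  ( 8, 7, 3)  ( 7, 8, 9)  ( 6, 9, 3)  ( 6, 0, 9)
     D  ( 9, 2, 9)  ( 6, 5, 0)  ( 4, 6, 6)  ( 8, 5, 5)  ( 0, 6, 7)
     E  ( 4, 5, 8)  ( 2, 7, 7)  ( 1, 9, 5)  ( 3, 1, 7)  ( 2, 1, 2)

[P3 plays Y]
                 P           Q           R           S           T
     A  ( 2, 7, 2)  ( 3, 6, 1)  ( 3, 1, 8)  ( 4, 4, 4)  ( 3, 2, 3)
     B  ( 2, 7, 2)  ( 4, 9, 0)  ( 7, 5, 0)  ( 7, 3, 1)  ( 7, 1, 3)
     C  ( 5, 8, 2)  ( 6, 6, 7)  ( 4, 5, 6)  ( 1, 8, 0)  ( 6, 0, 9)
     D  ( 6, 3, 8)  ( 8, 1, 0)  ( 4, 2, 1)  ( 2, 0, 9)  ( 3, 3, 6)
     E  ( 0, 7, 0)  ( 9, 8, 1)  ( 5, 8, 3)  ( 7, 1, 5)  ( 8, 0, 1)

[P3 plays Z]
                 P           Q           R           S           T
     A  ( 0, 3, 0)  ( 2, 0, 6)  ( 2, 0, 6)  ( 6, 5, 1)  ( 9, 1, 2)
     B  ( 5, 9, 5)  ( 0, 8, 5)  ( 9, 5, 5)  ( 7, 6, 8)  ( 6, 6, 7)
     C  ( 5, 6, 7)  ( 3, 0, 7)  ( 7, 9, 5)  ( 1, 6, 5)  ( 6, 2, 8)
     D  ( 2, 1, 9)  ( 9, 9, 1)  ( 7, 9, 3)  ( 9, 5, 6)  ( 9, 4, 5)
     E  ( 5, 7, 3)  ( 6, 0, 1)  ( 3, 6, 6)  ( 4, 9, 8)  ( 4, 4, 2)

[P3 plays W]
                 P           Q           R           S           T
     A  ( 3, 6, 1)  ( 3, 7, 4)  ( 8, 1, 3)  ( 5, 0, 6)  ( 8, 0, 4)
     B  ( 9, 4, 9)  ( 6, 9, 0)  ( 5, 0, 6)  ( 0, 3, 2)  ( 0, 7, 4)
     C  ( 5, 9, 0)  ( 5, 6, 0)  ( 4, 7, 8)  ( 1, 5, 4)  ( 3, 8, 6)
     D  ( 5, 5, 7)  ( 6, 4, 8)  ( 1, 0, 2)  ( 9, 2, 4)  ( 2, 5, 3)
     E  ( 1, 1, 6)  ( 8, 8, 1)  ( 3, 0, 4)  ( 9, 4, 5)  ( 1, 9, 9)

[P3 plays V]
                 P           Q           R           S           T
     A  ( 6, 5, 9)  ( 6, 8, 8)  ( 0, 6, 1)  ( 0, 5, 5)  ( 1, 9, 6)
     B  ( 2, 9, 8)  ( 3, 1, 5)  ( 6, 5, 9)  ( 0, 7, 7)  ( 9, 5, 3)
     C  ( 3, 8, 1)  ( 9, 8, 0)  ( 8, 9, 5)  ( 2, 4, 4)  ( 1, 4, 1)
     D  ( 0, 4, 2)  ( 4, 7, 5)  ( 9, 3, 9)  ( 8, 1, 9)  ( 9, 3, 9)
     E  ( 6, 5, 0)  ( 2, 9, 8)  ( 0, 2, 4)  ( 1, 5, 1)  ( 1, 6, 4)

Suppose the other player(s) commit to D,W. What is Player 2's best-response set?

u_2(P vs D,W) = 5
u_2(Q vs D,W) = 4
u_2(R vs D,W) = 0
u_2(S vs D,W) = 2
u_2(T vs D,W) = 5
max payoff 5 at {P,T}

P2 best: {P,T}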